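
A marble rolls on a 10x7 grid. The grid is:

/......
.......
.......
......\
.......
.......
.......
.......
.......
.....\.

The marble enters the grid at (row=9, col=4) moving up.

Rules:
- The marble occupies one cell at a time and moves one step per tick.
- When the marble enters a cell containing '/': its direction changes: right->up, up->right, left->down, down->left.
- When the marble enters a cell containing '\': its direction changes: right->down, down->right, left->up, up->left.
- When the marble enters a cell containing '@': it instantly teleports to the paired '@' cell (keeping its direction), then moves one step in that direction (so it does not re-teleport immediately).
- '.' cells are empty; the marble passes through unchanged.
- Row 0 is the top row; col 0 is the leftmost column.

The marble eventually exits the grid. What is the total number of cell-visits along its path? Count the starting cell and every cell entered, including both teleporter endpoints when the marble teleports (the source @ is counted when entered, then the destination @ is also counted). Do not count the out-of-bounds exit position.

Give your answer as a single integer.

Step 1: enter (9,4), '.' pass, move up to (8,4)
Step 2: enter (8,4), '.' pass, move up to (7,4)
Step 3: enter (7,4), '.' pass, move up to (6,4)
Step 4: enter (6,4), '.' pass, move up to (5,4)
Step 5: enter (5,4), '.' pass, move up to (4,4)
Step 6: enter (4,4), '.' pass, move up to (3,4)
Step 7: enter (3,4), '.' pass, move up to (2,4)
Step 8: enter (2,4), '.' pass, move up to (1,4)
Step 9: enter (1,4), '.' pass, move up to (0,4)
Step 10: enter (0,4), '.' pass, move up to (-1,4)
Step 11: at (-1,4) — EXIT via top edge, pos 4
Path length (cell visits): 10

Answer: 10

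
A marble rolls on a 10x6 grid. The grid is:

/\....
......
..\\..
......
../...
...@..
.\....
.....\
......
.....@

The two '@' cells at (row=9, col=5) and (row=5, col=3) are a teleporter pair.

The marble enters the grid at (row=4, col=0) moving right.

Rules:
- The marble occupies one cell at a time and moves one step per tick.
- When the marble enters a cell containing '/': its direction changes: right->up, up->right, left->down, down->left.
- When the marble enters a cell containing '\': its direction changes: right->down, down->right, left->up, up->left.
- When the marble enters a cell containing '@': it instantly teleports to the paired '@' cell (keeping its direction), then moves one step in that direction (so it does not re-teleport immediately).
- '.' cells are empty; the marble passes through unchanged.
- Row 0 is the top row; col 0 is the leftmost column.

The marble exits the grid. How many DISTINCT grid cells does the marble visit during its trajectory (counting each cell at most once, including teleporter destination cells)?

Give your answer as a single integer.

Step 1: enter (4,0), '.' pass, move right to (4,1)
Step 2: enter (4,1), '.' pass, move right to (4,2)
Step 3: enter (4,2), '/' deflects right->up, move up to (3,2)
Step 4: enter (3,2), '.' pass, move up to (2,2)
Step 5: enter (2,2), '\' deflects up->left, move left to (2,1)
Step 6: enter (2,1), '.' pass, move left to (2,0)
Step 7: enter (2,0), '.' pass, move left to (2,-1)
Step 8: at (2,-1) — EXIT via left edge, pos 2
Distinct cells visited: 7 (path length 7)

Answer: 7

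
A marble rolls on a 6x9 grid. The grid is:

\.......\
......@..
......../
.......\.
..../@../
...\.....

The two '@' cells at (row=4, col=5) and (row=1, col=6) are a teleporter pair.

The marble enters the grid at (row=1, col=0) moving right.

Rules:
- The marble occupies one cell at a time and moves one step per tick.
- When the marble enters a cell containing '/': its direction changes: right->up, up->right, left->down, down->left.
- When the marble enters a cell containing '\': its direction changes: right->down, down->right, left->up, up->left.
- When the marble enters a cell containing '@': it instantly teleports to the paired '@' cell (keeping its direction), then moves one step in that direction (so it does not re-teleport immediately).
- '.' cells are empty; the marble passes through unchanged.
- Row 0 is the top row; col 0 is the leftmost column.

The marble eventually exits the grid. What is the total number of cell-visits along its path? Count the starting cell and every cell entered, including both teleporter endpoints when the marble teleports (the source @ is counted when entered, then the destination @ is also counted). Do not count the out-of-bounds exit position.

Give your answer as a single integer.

Step 1: enter (1,0), '.' pass, move right to (1,1)
Step 2: enter (1,1), '.' pass, move right to (1,2)
Step 3: enter (1,2), '.' pass, move right to (1,3)
Step 4: enter (1,3), '.' pass, move right to (1,4)
Step 5: enter (1,4), '.' pass, move right to (1,5)
Step 6: enter (1,5), '.' pass, move right to (1,6)
Step 7: enter (1,6), '@' teleport (1,6)->(4,5), also enter (4,5), move right to (4,6)
Step 8: enter (4,6), '.' pass, move right to (4,7)
Step 9: enter (4,7), '.' pass, move right to (4,8)
Step 10: enter (4,8), '/' deflects right->up, move up to (3,8)
Step 11: enter (3,8), '.' pass, move up to (2,8)
Step 12: enter (2,8), '/' deflects up->right, move right to (2,9)
Step 13: at (2,9) — EXIT via right edge, pos 2
Path length (cell visits): 13

Answer: 13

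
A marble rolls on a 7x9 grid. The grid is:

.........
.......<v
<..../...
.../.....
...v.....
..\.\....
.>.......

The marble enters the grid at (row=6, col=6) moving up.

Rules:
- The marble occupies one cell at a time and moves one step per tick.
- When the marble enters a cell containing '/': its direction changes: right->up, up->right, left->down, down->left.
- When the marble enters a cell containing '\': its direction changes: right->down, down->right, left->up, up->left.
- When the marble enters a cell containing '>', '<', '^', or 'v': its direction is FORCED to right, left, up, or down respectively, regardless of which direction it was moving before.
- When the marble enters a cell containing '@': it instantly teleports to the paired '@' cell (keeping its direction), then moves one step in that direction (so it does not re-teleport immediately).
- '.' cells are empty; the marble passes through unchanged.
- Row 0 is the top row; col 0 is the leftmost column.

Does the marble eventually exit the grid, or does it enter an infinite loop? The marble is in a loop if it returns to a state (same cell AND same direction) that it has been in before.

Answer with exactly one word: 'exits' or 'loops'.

Answer: exits

Derivation:
Step 1: enter (6,6), '.' pass, move up to (5,6)
Step 2: enter (5,6), '.' pass, move up to (4,6)
Step 3: enter (4,6), '.' pass, move up to (3,6)
Step 4: enter (3,6), '.' pass, move up to (2,6)
Step 5: enter (2,6), '.' pass, move up to (1,6)
Step 6: enter (1,6), '.' pass, move up to (0,6)
Step 7: enter (0,6), '.' pass, move up to (-1,6)
Step 8: at (-1,6) — EXIT via top edge, pos 6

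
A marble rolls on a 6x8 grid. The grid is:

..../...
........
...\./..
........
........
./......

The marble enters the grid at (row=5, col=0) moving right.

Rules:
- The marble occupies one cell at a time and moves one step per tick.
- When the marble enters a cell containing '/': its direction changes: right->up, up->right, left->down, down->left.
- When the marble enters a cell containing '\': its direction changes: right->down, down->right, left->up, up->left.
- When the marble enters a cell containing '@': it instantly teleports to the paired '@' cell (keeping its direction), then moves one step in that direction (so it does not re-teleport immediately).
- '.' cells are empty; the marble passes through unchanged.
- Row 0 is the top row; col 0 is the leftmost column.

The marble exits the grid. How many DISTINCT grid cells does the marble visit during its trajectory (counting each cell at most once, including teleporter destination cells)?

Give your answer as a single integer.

Step 1: enter (5,0), '.' pass, move right to (5,1)
Step 2: enter (5,1), '/' deflects right->up, move up to (4,1)
Step 3: enter (4,1), '.' pass, move up to (3,1)
Step 4: enter (3,1), '.' pass, move up to (2,1)
Step 5: enter (2,1), '.' pass, move up to (1,1)
Step 6: enter (1,1), '.' pass, move up to (0,1)
Step 7: enter (0,1), '.' pass, move up to (-1,1)
Step 8: at (-1,1) — EXIT via top edge, pos 1
Distinct cells visited: 7 (path length 7)

Answer: 7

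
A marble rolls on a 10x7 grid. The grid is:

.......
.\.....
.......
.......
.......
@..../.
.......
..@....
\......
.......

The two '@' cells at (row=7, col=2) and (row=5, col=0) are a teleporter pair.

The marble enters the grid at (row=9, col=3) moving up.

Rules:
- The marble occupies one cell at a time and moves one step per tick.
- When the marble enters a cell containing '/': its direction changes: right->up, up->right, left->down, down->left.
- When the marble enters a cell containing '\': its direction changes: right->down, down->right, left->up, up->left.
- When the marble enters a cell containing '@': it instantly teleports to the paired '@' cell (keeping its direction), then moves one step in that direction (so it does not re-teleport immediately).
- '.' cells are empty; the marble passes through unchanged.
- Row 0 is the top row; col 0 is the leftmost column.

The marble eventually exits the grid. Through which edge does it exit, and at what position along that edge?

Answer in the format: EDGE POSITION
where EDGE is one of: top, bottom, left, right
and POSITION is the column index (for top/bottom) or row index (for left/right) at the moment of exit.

Step 1: enter (9,3), '.' pass, move up to (8,3)
Step 2: enter (8,3), '.' pass, move up to (7,3)
Step 3: enter (7,3), '.' pass, move up to (6,3)
Step 4: enter (6,3), '.' pass, move up to (5,3)
Step 5: enter (5,3), '.' pass, move up to (4,3)
Step 6: enter (4,3), '.' pass, move up to (3,3)
Step 7: enter (3,3), '.' pass, move up to (2,3)
Step 8: enter (2,3), '.' pass, move up to (1,3)
Step 9: enter (1,3), '.' pass, move up to (0,3)
Step 10: enter (0,3), '.' pass, move up to (-1,3)
Step 11: at (-1,3) — EXIT via top edge, pos 3

Answer: top 3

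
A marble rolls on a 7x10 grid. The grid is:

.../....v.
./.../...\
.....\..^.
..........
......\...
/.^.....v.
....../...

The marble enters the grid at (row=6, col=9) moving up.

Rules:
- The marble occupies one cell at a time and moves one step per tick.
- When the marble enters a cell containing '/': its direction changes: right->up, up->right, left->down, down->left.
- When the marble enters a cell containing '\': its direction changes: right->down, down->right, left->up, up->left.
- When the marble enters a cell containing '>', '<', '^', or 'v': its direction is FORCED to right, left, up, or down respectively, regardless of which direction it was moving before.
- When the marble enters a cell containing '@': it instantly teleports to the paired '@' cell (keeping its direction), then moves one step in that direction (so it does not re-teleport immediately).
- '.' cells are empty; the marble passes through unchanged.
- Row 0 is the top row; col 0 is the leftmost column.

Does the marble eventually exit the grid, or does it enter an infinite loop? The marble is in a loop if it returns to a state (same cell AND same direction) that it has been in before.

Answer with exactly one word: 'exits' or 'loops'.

Answer: loops

Derivation:
Step 1: enter (6,9), '.' pass, move up to (5,9)
Step 2: enter (5,9), '.' pass, move up to (4,9)
Step 3: enter (4,9), '.' pass, move up to (3,9)
Step 4: enter (3,9), '.' pass, move up to (2,9)
Step 5: enter (2,9), '.' pass, move up to (1,9)
Step 6: enter (1,9), '\' deflects up->left, move left to (1,8)
Step 7: enter (1,8), '.' pass, move left to (1,7)
Step 8: enter (1,7), '.' pass, move left to (1,6)
Step 9: enter (1,6), '.' pass, move left to (1,5)
Step 10: enter (1,5), '/' deflects left->down, move down to (2,5)
Step 11: enter (2,5), '\' deflects down->right, move right to (2,6)
Step 12: enter (2,6), '.' pass, move right to (2,7)
Step 13: enter (2,7), '.' pass, move right to (2,8)
Step 14: enter (2,8), '^' forces right->up, move up to (1,8)
Step 15: enter (1,8), '.' pass, move up to (0,8)
Step 16: enter (0,8), 'v' forces up->down, move down to (1,8)
Step 17: enter (1,8), '.' pass, move down to (2,8)
Step 18: enter (2,8), '^' forces down->up, move up to (1,8)
Step 19: at (1,8) dir=up — LOOP DETECTED (seen before)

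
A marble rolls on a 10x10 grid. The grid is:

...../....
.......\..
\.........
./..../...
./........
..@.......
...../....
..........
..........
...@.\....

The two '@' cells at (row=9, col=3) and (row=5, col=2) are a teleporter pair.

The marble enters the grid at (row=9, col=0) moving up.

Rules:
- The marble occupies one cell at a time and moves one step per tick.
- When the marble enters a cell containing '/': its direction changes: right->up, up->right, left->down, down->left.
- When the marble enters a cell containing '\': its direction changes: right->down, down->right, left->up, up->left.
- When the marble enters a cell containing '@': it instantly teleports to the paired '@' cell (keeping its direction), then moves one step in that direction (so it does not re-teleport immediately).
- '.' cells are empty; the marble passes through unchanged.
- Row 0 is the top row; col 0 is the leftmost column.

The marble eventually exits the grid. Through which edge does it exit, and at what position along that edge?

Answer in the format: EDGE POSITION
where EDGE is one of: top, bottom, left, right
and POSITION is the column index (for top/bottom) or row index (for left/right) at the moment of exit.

Step 1: enter (9,0), '.' pass, move up to (8,0)
Step 2: enter (8,0), '.' pass, move up to (7,0)
Step 3: enter (7,0), '.' pass, move up to (6,0)
Step 4: enter (6,0), '.' pass, move up to (5,0)
Step 5: enter (5,0), '.' pass, move up to (4,0)
Step 6: enter (4,0), '.' pass, move up to (3,0)
Step 7: enter (3,0), '.' pass, move up to (2,0)
Step 8: enter (2,0), '\' deflects up->left, move left to (2,-1)
Step 9: at (2,-1) — EXIT via left edge, pos 2

Answer: left 2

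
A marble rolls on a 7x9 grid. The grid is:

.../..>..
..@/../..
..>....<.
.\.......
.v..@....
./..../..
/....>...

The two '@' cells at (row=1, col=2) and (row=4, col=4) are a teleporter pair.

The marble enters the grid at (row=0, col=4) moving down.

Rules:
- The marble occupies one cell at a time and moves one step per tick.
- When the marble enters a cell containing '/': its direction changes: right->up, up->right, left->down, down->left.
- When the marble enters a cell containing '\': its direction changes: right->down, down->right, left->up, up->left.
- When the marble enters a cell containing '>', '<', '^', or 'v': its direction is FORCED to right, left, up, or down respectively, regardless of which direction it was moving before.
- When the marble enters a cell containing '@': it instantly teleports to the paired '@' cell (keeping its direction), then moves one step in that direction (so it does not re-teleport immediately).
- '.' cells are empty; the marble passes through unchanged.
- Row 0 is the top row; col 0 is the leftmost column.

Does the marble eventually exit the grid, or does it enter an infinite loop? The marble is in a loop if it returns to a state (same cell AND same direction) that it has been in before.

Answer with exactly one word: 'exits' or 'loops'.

Step 1: enter (0,4), '.' pass, move down to (1,4)
Step 2: enter (1,4), '.' pass, move down to (2,4)
Step 3: enter (2,4), '.' pass, move down to (3,4)
Step 4: enter (3,4), '.' pass, move down to (4,4)
Step 5: enter (4,4), '@' teleport (4,4)->(1,2), also enter (1,2), move down to (2,2)
Step 6: enter (2,2), '>' forces down->right, move right to (2,3)
Step 7: enter (2,3), '.' pass, move right to (2,4)
Step 8: enter (2,4), '.' pass, move right to (2,5)
Step 9: enter (2,5), '.' pass, move right to (2,6)
Step 10: enter (2,6), '.' pass, move right to (2,7)
Step 11: enter (2,7), '<' forces right->left, move left to (2,6)
Step 12: enter (2,6), '.' pass, move left to (2,5)
Step 13: enter (2,5), '.' pass, move left to (2,4)
Step 14: enter (2,4), '.' pass, move left to (2,3)
Step 15: enter (2,3), '.' pass, move left to (2,2)
Step 16: enter (2,2), '>' forces left->right, move right to (2,3)
Step 17: at (2,3) dir=right — LOOP DETECTED (seen before)

Answer: loops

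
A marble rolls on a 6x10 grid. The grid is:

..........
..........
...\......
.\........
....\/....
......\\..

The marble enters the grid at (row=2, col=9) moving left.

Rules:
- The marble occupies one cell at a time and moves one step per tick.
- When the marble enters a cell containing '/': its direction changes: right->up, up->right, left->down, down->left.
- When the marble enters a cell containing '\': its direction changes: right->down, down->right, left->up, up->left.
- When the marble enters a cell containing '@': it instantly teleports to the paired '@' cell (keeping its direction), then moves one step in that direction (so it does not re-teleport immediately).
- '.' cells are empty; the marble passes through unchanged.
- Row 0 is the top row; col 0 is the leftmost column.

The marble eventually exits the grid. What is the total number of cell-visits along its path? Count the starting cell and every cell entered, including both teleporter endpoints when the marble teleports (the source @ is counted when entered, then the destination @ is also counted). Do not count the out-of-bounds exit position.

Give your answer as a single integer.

Answer: 9

Derivation:
Step 1: enter (2,9), '.' pass, move left to (2,8)
Step 2: enter (2,8), '.' pass, move left to (2,7)
Step 3: enter (2,7), '.' pass, move left to (2,6)
Step 4: enter (2,6), '.' pass, move left to (2,5)
Step 5: enter (2,5), '.' pass, move left to (2,4)
Step 6: enter (2,4), '.' pass, move left to (2,3)
Step 7: enter (2,3), '\' deflects left->up, move up to (1,3)
Step 8: enter (1,3), '.' pass, move up to (0,3)
Step 9: enter (0,3), '.' pass, move up to (-1,3)
Step 10: at (-1,3) — EXIT via top edge, pos 3
Path length (cell visits): 9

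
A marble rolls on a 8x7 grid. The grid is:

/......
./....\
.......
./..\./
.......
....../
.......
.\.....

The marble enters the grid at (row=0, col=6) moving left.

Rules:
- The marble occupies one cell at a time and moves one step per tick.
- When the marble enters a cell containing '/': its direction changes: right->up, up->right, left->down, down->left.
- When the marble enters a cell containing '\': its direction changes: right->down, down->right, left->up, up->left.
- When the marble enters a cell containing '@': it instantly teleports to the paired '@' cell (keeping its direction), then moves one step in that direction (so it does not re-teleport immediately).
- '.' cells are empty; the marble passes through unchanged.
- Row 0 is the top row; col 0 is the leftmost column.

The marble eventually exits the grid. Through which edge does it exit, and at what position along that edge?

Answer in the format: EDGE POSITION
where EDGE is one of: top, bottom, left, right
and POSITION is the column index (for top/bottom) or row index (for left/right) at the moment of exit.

Step 1: enter (0,6), '.' pass, move left to (0,5)
Step 2: enter (0,5), '.' pass, move left to (0,4)
Step 3: enter (0,4), '.' pass, move left to (0,3)
Step 4: enter (0,3), '.' pass, move left to (0,2)
Step 5: enter (0,2), '.' pass, move left to (0,1)
Step 6: enter (0,1), '.' pass, move left to (0,0)
Step 7: enter (0,0), '/' deflects left->down, move down to (1,0)
Step 8: enter (1,0), '.' pass, move down to (2,0)
Step 9: enter (2,0), '.' pass, move down to (3,0)
Step 10: enter (3,0), '.' pass, move down to (4,0)
Step 11: enter (4,0), '.' pass, move down to (5,0)
Step 12: enter (5,0), '.' pass, move down to (6,0)
Step 13: enter (6,0), '.' pass, move down to (7,0)
Step 14: enter (7,0), '.' pass, move down to (8,0)
Step 15: at (8,0) — EXIT via bottom edge, pos 0

Answer: bottom 0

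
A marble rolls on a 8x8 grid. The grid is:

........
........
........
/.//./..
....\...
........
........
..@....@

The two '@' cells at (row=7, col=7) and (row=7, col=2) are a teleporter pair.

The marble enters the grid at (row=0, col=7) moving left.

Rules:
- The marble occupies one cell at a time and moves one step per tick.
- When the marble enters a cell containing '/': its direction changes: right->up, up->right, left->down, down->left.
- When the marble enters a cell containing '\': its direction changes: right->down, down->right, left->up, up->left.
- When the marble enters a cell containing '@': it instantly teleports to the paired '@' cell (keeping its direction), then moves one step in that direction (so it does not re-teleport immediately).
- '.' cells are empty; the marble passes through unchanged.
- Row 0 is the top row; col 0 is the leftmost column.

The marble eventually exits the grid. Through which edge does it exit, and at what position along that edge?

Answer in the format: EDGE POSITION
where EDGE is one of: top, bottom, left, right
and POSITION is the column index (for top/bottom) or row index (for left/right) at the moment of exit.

Answer: left 0

Derivation:
Step 1: enter (0,7), '.' pass, move left to (0,6)
Step 2: enter (0,6), '.' pass, move left to (0,5)
Step 3: enter (0,5), '.' pass, move left to (0,4)
Step 4: enter (0,4), '.' pass, move left to (0,3)
Step 5: enter (0,3), '.' pass, move left to (0,2)
Step 6: enter (0,2), '.' pass, move left to (0,1)
Step 7: enter (0,1), '.' pass, move left to (0,0)
Step 8: enter (0,0), '.' pass, move left to (0,-1)
Step 9: at (0,-1) — EXIT via left edge, pos 0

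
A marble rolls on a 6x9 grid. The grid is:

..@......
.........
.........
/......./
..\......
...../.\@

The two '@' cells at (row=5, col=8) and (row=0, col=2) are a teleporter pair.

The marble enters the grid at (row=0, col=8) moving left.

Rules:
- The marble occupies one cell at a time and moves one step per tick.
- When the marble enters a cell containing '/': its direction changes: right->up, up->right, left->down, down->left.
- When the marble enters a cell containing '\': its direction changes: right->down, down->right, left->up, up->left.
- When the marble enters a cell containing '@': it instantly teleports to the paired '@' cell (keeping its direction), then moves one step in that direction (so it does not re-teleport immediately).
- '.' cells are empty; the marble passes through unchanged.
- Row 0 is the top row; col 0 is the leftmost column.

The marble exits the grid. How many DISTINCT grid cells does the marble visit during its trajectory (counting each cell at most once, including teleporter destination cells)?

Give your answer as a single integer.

Answer: 13

Derivation:
Step 1: enter (0,8), '.' pass, move left to (0,7)
Step 2: enter (0,7), '.' pass, move left to (0,6)
Step 3: enter (0,6), '.' pass, move left to (0,5)
Step 4: enter (0,5), '.' pass, move left to (0,4)
Step 5: enter (0,4), '.' pass, move left to (0,3)
Step 6: enter (0,3), '.' pass, move left to (0,2)
Step 7: enter (0,2), '@' teleport (0,2)->(5,8), also enter (5,8), move left to (5,7)
Step 8: enter (5,7), '\' deflects left->up, move up to (4,7)
Step 9: enter (4,7), '.' pass, move up to (3,7)
Step 10: enter (3,7), '.' pass, move up to (2,7)
Step 11: enter (2,7), '.' pass, move up to (1,7)
Step 12: enter (1,7), '.' pass, move up to (0,7)
Step 13: enter (0,7), '.' pass, move up to (-1,7)
Step 14: at (-1,7) — EXIT via top edge, pos 7
Distinct cells visited: 13 (path length 14)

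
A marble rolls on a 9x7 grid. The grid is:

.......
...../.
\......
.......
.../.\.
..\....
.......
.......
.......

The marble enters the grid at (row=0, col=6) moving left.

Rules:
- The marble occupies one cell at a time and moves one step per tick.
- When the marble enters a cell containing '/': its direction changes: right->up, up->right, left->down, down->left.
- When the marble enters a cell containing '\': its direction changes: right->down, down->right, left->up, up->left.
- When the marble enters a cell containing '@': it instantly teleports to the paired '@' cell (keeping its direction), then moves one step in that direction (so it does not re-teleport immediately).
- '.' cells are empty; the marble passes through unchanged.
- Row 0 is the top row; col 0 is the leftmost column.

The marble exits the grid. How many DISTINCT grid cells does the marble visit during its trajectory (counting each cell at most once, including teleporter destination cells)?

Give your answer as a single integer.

Answer: 7

Derivation:
Step 1: enter (0,6), '.' pass, move left to (0,5)
Step 2: enter (0,5), '.' pass, move left to (0,4)
Step 3: enter (0,4), '.' pass, move left to (0,3)
Step 4: enter (0,3), '.' pass, move left to (0,2)
Step 5: enter (0,2), '.' pass, move left to (0,1)
Step 6: enter (0,1), '.' pass, move left to (0,0)
Step 7: enter (0,0), '.' pass, move left to (0,-1)
Step 8: at (0,-1) — EXIT via left edge, pos 0
Distinct cells visited: 7 (path length 7)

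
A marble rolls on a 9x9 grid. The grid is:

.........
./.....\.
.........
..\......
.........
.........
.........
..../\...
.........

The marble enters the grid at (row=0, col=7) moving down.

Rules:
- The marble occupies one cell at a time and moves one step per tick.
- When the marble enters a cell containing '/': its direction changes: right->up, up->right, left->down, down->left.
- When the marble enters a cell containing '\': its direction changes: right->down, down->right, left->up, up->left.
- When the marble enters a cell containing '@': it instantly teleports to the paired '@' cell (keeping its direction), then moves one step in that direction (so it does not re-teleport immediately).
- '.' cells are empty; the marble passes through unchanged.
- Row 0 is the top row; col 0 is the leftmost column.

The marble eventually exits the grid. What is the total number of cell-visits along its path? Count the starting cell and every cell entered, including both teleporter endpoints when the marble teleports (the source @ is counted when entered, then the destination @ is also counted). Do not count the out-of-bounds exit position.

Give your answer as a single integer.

Answer: 3

Derivation:
Step 1: enter (0,7), '.' pass, move down to (1,7)
Step 2: enter (1,7), '\' deflects down->right, move right to (1,8)
Step 3: enter (1,8), '.' pass, move right to (1,9)
Step 4: at (1,9) — EXIT via right edge, pos 1
Path length (cell visits): 3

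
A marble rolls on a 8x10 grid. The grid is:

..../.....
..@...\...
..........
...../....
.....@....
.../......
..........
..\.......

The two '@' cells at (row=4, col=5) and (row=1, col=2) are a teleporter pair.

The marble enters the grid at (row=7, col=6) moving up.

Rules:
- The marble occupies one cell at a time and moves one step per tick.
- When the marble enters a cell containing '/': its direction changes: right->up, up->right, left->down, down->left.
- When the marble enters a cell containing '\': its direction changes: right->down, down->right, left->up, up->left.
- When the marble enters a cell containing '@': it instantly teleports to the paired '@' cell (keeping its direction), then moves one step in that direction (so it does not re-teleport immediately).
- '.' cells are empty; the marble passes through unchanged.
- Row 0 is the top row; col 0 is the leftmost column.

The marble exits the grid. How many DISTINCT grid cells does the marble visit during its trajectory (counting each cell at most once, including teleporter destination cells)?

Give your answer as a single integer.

Step 1: enter (7,6), '.' pass, move up to (6,6)
Step 2: enter (6,6), '.' pass, move up to (5,6)
Step 3: enter (5,6), '.' pass, move up to (4,6)
Step 4: enter (4,6), '.' pass, move up to (3,6)
Step 5: enter (3,6), '.' pass, move up to (2,6)
Step 6: enter (2,6), '.' pass, move up to (1,6)
Step 7: enter (1,6), '\' deflects up->left, move left to (1,5)
Step 8: enter (1,5), '.' pass, move left to (1,4)
Step 9: enter (1,4), '.' pass, move left to (1,3)
Step 10: enter (1,3), '.' pass, move left to (1,2)
Step 11: enter (1,2), '@' teleport (1,2)->(4,5), also enter (4,5), move left to (4,4)
Step 12: enter (4,4), '.' pass, move left to (4,3)
Step 13: enter (4,3), '.' pass, move left to (4,2)
Step 14: enter (4,2), '.' pass, move left to (4,1)
Step 15: enter (4,1), '.' pass, move left to (4,0)
Step 16: enter (4,0), '.' pass, move left to (4,-1)
Step 17: at (4,-1) — EXIT via left edge, pos 4
Distinct cells visited: 17 (path length 17)

Answer: 17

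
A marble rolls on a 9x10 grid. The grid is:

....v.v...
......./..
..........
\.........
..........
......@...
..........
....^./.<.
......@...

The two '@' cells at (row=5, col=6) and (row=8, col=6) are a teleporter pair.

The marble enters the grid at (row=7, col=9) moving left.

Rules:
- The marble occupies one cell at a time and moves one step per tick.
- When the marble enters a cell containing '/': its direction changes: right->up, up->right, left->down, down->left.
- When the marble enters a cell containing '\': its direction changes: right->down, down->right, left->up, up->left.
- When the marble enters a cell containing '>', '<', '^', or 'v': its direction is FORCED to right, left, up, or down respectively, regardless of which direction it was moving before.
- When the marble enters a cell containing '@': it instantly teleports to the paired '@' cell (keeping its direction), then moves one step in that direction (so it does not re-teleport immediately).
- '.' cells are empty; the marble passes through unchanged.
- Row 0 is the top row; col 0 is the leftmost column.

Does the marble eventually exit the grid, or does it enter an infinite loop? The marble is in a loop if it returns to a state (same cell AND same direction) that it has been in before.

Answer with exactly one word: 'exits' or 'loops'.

Step 1: enter (7,9), '.' pass, move left to (7,8)
Step 2: enter (7,8), '<' forces left->left, move left to (7,7)
Step 3: enter (7,7), '.' pass, move left to (7,6)
Step 4: enter (7,6), '/' deflects left->down, move down to (8,6)
Step 5: enter (8,6), '@' teleport (8,6)->(5,6), also enter (5,6), move down to (6,6)
Step 6: enter (6,6), '.' pass, move down to (7,6)
Step 7: enter (7,6), '/' deflects down->left, move left to (7,5)
Step 8: enter (7,5), '.' pass, move left to (7,4)
Step 9: enter (7,4), '^' forces left->up, move up to (6,4)
Step 10: enter (6,4), '.' pass, move up to (5,4)
Step 11: enter (5,4), '.' pass, move up to (4,4)
Step 12: enter (4,4), '.' pass, move up to (3,4)
Step 13: enter (3,4), '.' pass, move up to (2,4)
Step 14: enter (2,4), '.' pass, move up to (1,4)
Step 15: enter (1,4), '.' pass, move up to (0,4)
Step 16: enter (0,4), 'v' forces up->down, move down to (1,4)
Step 17: enter (1,4), '.' pass, move down to (2,4)
Step 18: enter (2,4), '.' pass, move down to (3,4)
Step 19: enter (3,4), '.' pass, move down to (4,4)
Step 20: enter (4,4), '.' pass, move down to (5,4)
Step 21: enter (5,4), '.' pass, move down to (6,4)
Step 22: enter (6,4), '.' pass, move down to (7,4)
Step 23: enter (7,4), '^' forces down->up, move up to (6,4)
Step 24: at (6,4) dir=up — LOOP DETECTED (seen before)

Answer: loops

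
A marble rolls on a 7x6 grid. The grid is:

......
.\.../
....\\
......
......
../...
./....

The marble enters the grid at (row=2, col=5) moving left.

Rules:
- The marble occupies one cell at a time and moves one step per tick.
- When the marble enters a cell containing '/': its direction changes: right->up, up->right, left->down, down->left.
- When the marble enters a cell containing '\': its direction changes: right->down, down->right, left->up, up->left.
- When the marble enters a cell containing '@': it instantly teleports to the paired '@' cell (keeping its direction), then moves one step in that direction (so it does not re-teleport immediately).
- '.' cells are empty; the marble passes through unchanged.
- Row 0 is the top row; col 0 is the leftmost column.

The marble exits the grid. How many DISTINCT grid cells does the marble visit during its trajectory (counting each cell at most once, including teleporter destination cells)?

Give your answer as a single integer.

Answer: 2

Derivation:
Step 1: enter (2,5), '\' deflects left->up, move up to (1,5)
Step 2: enter (1,5), '/' deflects up->right, move right to (1,6)
Step 3: at (1,6) — EXIT via right edge, pos 1
Distinct cells visited: 2 (path length 2)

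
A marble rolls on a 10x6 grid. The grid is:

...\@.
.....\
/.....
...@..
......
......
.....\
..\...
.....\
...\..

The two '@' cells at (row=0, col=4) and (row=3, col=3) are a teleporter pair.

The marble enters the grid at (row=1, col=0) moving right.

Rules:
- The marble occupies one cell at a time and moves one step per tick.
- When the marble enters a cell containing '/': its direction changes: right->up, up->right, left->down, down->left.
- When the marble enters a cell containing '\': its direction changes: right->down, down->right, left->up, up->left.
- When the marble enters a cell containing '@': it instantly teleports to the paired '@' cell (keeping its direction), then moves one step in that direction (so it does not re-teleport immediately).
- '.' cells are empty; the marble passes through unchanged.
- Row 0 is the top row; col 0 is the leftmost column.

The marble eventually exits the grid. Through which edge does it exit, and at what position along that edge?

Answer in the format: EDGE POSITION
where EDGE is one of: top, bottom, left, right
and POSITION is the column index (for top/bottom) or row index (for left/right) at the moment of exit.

Step 1: enter (1,0), '.' pass, move right to (1,1)
Step 2: enter (1,1), '.' pass, move right to (1,2)
Step 3: enter (1,2), '.' pass, move right to (1,3)
Step 4: enter (1,3), '.' pass, move right to (1,4)
Step 5: enter (1,4), '.' pass, move right to (1,5)
Step 6: enter (1,5), '\' deflects right->down, move down to (2,5)
Step 7: enter (2,5), '.' pass, move down to (3,5)
Step 8: enter (3,5), '.' pass, move down to (4,5)
Step 9: enter (4,5), '.' pass, move down to (5,5)
Step 10: enter (5,5), '.' pass, move down to (6,5)
Step 11: enter (6,5), '\' deflects down->right, move right to (6,6)
Step 12: at (6,6) — EXIT via right edge, pos 6

Answer: right 6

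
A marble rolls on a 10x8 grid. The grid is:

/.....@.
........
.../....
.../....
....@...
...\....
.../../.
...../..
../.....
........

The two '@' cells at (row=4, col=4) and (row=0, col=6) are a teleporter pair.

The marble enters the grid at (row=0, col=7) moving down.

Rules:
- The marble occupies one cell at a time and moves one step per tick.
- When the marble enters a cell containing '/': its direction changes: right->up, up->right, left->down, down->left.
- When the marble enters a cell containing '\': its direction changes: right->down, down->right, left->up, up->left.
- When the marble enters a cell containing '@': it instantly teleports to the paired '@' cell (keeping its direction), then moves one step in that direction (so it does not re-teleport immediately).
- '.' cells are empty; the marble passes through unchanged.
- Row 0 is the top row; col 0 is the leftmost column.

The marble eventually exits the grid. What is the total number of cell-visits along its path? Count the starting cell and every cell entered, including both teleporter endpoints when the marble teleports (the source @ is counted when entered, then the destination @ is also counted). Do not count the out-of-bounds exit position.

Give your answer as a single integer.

Answer: 10

Derivation:
Step 1: enter (0,7), '.' pass, move down to (1,7)
Step 2: enter (1,7), '.' pass, move down to (2,7)
Step 3: enter (2,7), '.' pass, move down to (3,7)
Step 4: enter (3,7), '.' pass, move down to (4,7)
Step 5: enter (4,7), '.' pass, move down to (5,7)
Step 6: enter (5,7), '.' pass, move down to (6,7)
Step 7: enter (6,7), '.' pass, move down to (7,7)
Step 8: enter (7,7), '.' pass, move down to (8,7)
Step 9: enter (8,7), '.' pass, move down to (9,7)
Step 10: enter (9,7), '.' pass, move down to (10,7)
Step 11: at (10,7) — EXIT via bottom edge, pos 7
Path length (cell visits): 10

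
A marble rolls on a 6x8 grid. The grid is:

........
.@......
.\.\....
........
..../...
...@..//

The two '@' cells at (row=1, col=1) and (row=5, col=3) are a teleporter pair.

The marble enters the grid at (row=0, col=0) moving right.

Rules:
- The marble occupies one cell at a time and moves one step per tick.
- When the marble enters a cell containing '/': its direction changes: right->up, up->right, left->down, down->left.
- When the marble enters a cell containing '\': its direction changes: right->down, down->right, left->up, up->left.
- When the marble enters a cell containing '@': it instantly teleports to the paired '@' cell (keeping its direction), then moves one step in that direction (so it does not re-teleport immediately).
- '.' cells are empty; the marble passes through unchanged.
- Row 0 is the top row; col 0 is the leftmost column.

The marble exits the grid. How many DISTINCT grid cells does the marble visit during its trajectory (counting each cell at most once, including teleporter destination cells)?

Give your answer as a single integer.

Step 1: enter (0,0), '.' pass, move right to (0,1)
Step 2: enter (0,1), '.' pass, move right to (0,2)
Step 3: enter (0,2), '.' pass, move right to (0,3)
Step 4: enter (0,3), '.' pass, move right to (0,4)
Step 5: enter (0,4), '.' pass, move right to (0,5)
Step 6: enter (0,5), '.' pass, move right to (0,6)
Step 7: enter (0,6), '.' pass, move right to (0,7)
Step 8: enter (0,7), '.' pass, move right to (0,8)
Step 9: at (0,8) — EXIT via right edge, pos 0
Distinct cells visited: 8 (path length 8)

Answer: 8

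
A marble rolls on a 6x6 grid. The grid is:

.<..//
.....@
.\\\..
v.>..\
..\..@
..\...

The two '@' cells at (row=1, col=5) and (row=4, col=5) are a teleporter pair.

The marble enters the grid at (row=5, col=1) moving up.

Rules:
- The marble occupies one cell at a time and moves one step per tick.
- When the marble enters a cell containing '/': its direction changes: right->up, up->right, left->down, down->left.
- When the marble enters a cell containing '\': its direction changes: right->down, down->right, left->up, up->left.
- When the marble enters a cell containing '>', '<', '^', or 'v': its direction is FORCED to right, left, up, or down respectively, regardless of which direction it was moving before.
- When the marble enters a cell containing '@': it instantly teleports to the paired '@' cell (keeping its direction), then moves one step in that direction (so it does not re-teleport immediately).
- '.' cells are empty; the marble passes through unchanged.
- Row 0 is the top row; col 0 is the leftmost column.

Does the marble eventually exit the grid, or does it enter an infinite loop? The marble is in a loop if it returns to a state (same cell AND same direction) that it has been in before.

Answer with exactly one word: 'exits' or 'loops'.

Answer: exits

Derivation:
Step 1: enter (5,1), '.' pass, move up to (4,1)
Step 2: enter (4,1), '.' pass, move up to (3,1)
Step 3: enter (3,1), '.' pass, move up to (2,1)
Step 4: enter (2,1), '\' deflects up->left, move left to (2,0)
Step 5: enter (2,0), '.' pass, move left to (2,-1)
Step 6: at (2,-1) — EXIT via left edge, pos 2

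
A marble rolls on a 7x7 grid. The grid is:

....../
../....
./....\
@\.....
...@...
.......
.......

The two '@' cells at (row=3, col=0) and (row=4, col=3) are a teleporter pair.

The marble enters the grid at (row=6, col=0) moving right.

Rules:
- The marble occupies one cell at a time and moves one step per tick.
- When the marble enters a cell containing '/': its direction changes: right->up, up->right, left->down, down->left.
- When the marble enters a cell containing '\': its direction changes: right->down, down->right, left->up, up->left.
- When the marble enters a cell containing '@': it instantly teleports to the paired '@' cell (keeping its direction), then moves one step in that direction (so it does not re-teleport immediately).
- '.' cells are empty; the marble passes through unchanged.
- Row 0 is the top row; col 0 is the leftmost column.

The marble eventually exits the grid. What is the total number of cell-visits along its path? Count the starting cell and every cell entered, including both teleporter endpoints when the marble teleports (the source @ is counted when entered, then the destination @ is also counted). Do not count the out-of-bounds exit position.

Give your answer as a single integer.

Answer: 7

Derivation:
Step 1: enter (6,0), '.' pass, move right to (6,1)
Step 2: enter (6,1), '.' pass, move right to (6,2)
Step 3: enter (6,2), '.' pass, move right to (6,3)
Step 4: enter (6,3), '.' pass, move right to (6,4)
Step 5: enter (6,4), '.' pass, move right to (6,5)
Step 6: enter (6,5), '.' pass, move right to (6,6)
Step 7: enter (6,6), '.' pass, move right to (6,7)
Step 8: at (6,7) — EXIT via right edge, pos 6
Path length (cell visits): 7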